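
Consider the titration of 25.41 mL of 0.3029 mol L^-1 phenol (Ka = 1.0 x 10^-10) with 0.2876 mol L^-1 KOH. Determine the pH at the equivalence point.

11.58

n(C6H5OH) = 0.3029 x 0.02541 = 0.007697 mol; V(KOH) at equivalence = 0.007697/0.2876 = 0.02676 L.
At equivalence all the acid is converted to C6H5O-; total volume = 0.02541 + 0.02676 = 0.05217 L, so [C6H5O-] = 0.007697/0.05217 = 0.1475 M.
Kb = Kw/Ka = 1.0e-14 / 1.0 x 10^-10 = 0.000100.
[OH^-] = sqrt(Kb x [C6H5O-]) = sqrt(0.000100 x 0.1475) = 0.00384 M.
pOH = 2.42, so pH = 14.00 - 2.42 = 11.58.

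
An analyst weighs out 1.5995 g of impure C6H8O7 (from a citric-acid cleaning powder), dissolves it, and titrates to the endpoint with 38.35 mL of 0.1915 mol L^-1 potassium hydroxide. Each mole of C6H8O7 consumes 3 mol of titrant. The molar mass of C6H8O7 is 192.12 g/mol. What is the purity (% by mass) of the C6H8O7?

29.4%

n(KOH) = 0.1915 x 0.03835 = 0.007344 mol.
n(C6H8O7) = 0.007344 / 3 = 0.002448 mol.
mass of C6H8O7 = 0.002448 x 192.12 = 0.4703 g.
% purity = 0.4703 / 1.5995 x 100 = 29.4%.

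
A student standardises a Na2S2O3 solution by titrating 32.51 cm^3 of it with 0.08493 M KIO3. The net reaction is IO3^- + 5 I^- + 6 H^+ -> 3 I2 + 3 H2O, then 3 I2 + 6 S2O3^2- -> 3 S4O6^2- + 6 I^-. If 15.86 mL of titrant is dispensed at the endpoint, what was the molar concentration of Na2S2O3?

0.249 M

n(KIO3) = 0.08493 x 0.01586 = 0.001347 mol.
From the balanced equation, 1 mol KIO3 reacts with 6 mol Na2S2O3, so n(Na2S2O3) = 0.001347 x 6/1 = 0.008082 mol.
[Na2S2O3] = 0.008082 / 0.03251 L = 0.249 M.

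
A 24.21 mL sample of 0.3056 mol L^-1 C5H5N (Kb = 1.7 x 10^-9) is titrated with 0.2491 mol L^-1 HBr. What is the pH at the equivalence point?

3.05

n(C5H5N) = 0.3056 x 0.02421 = 0.007399 mol; V(HBr) at equivalence = 0.007399/0.2491 = 0.02970 L.
At equivalence the base is fully converted to C5H5NH+; total volume = 0.05391 L, so [C5H5NH+] = 0.007399/0.05391 = 0.1372 M.
Ka(C5H5NH+) = Kw/Kb = 1.0e-14 / 1.7 x 10^-9 = 5.88e-6.
[H^+] = sqrt(Ka x [C5H5NH+]) = sqrt(5.88e-6 x 0.1372) = 0.000898 M.
pH = -log(0.000898) = 3.05.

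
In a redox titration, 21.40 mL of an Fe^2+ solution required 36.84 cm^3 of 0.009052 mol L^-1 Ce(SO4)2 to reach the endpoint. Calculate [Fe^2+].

0.0156 M

n(Ce(SO4)2) = 0.009052 x 0.03684 = 0.0003335 mol.
From the balanced equation, 1 mol Ce(SO4)2 reacts with 1 mol Fe^2+, so n(Fe^2+) = 0.0003335 x 1/1 = 0.0003335 mol.
[Fe^2+] = 0.0003335 / 0.02140 L = 0.0156 M.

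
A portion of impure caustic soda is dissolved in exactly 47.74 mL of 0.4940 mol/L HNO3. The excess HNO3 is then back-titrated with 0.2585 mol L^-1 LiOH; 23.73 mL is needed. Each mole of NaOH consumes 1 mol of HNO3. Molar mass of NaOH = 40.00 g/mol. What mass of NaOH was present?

0.698 g

Total n(HNO3) added = 0.4940 x 0.04774 = 0.02358 mol.
n(LiOH) used = 0.2585 x 0.02373 = 0.006134 mol, which equals the excess n(HNO3).
So n(HNO3) consumed by the sample = 0.02358 - 0.006134 = 0.01745 mol.
n(NaOH) = 0.01745 / 1 = 0.01745 mol.
mass = 0.01745 mol x 40.00 g/mol = 0.698 g.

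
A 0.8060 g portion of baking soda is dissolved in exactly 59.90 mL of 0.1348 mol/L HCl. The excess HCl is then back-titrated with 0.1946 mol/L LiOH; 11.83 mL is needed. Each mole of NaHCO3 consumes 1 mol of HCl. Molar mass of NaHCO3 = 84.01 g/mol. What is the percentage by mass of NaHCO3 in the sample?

Total n(HCl) added = 0.1348 x 0.05990 = 0.008075 mol.
n(LiOH) used = 0.1946 x 0.01183 = 0.002302 mol, which equals the excess n(HCl).
So n(HCl) consumed by the sample = 0.008075 - 0.002302 = 0.005772 mol.
n(NaHCO3) = 0.005772 / 1 = 0.005772 mol.
mass NaHCO3 = 0.005772 x 84.01 = 0.4849 g, so %NaHCO3 = 0.4849/0.8060 x 100 = 60.2%.

60.2%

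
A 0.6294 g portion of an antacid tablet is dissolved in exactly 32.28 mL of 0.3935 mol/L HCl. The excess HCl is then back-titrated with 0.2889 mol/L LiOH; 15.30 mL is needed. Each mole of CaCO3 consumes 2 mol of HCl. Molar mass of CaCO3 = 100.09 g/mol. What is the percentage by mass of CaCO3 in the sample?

Total n(HCl) added = 0.3935 x 0.03228 = 0.01270 mol.
n(LiOH) used = 0.2889 x 0.01530 = 0.004420 mol, which equals the excess n(HCl).
So n(HCl) consumed by the sample = 0.01270 - 0.004420 = 0.008282 mol.
n(CaCO3) = 0.008282 / 2 = 0.004141 mol.
mass CaCO3 = 0.004141 x 100.09 = 0.4145 g, so %CaCO3 = 0.4145/0.6294 x 100 = 65.9%.

65.9%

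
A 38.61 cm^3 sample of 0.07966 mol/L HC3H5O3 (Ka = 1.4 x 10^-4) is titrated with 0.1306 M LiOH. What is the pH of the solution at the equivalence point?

8.27

n(HC3H5O3) = 0.07966 x 0.03861 = 0.003076 mol; V(LiOH) at equivalence = 0.003076/0.1306 = 0.02355 L.
At equivalence all the acid is converted to C3H5O3-; total volume = 0.03861 + 0.02355 = 0.06216 L, so [C3H5O3-] = 0.003076/0.06216 = 0.04948 M.
Kb = Kw/Ka = 1.0e-14 / 1.4 x 10^-4 = 7.14e-11.
[OH^-] = sqrt(Kb x [C3H5O3-]) = sqrt(7.14e-11 x 0.04948) = 1.88e-6 M.
pOH = 5.73, so pH = 14.00 - 5.73 = 8.27.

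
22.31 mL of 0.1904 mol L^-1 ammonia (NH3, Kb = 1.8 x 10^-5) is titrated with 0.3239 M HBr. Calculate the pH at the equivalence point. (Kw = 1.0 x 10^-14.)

5.09

n(NH3) = 0.1904 x 0.02231 = 0.004248 mol; V(HBr) at equivalence = 0.004248/0.3239 = 0.01311 L.
At equivalence the base is fully converted to NH4+; total volume = 0.03542 L, so [NH4+] = 0.004248/0.03542 = 0.1199 M.
Ka(NH4+) = Kw/Kb = 1.0e-14 / 1.8 x 10^-5 = 5.56e-10.
[H^+] = sqrt(Ka x [NH4+]) = sqrt(5.56e-10 x 0.1199) = 8.16e-6 M.
pH = -log(8.16e-6) = 5.09.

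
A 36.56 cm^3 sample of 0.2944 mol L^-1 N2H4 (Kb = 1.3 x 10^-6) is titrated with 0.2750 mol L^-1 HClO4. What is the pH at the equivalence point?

n(N2H4) = 0.2944 x 0.03656 = 0.01076 mol; V(HClO4) at equivalence = 0.01076/0.2750 = 0.03914 L.
At equivalence the base is fully converted to N2H5+; total volume = 0.07570 L, so [N2H5+] = 0.01076/0.07570 = 0.1422 M.
Ka(N2H5+) = Kw/Kb = 1.0e-14 / 1.3 x 10^-6 = 7.69e-9.
[H^+] = sqrt(Ka x [N2H5+]) = sqrt(7.69e-9 x 0.1422) = 3.31e-5 M.
pH = -log(3.31e-5) = 4.48.

4.48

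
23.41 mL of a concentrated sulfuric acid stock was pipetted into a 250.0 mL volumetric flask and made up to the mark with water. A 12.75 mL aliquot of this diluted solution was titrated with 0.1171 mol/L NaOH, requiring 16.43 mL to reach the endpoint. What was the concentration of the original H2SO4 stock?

n(NaOH) = 0.1171 x 0.01643 = 0.001924 mol.
n(H2SO4) in the aliquot = 0.001924 x 1/2 = 0.0009620 mol.
[diluted H2SO4] = 0.0009620 / 0.01275 = 0.07545 M.
Dilution factor = 250.0/23.41 = 10.68, so [stock] = 0.07545 x 10.68 = 0.806 M.

0.806 M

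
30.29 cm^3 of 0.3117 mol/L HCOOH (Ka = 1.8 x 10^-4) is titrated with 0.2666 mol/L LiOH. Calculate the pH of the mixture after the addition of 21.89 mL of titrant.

3.95

Initial n(HCOOH) = 0.3117 x 0.03029 = 0.009441 mol.
n(LiOH) added = 0.2666 x 0.02189 = 0.005836 mol, converting that many moles of HCOOH to HCOO-.
Remaining n(HCOOH) = 0.003606 mol; n(HCOO-) = 0.005836 mol.
By Henderson-Hasselbalch, pH = pKa + log([A^-]/[HA]) = 3.74 + log(0.005836/0.003606) = 3.74 + (+0.21) = 3.95.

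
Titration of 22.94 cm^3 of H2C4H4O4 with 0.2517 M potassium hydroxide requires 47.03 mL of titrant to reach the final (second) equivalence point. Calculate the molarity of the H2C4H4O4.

0.258 M

n(KOH) = 0.2517 x 0.04703 = 0.01184 mol.
At the final (second) equivalence point, 2 mol OH^- react per mol H2C4H4O4, so n(H2C4H4O4) = 0.01184 / 2 = 0.005919 mol.
[H2C4H4O4] = 0.005919 / 0.02294 L = 0.258 M.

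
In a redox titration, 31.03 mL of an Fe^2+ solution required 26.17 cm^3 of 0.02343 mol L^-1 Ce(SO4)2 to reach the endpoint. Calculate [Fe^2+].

n(Ce(SO4)2) = 0.02343 x 0.02617 = 0.0006132 mol.
From the balanced equation, 1 mol Ce(SO4)2 reacts with 1 mol Fe^2+, so n(Fe^2+) = 0.0006132 x 1/1 = 0.0006132 mol.
[Fe^2+] = 0.0006132 / 0.03103 L = 0.0198 M.

0.0198 M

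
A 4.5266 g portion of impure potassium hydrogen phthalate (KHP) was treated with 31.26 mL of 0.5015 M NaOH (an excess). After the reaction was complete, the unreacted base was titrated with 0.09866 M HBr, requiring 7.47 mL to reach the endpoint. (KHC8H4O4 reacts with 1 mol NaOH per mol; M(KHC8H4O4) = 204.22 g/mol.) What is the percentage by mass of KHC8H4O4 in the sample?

67.4%

Total n(NaOH) added = 0.5015 x 0.03126 = 0.01568 mol.
n(HBr) used = 0.09866 x 0.007470 = 0.0007370 mol, which equals the excess n(NaOH).
So n(NaOH) consumed by the sample = 0.01568 - 0.0007370 = 0.01494 mol.
n(KHC8H4O4) = 0.01494 / 1 = 0.01494 mol.
mass KHC8H4O4 = 0.01494 x 204.22 = 3.051 g, so %KHC8H4O4 = 3.051/4.5266 x 100 = 67.4%.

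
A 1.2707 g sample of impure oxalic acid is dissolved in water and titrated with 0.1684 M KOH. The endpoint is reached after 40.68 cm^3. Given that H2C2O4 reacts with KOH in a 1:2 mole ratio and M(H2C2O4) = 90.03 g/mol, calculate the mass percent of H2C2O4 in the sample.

24.3%

n(KOH) = 0.1684 x 0.04068 = 0.006851 mol.
n(H2C2O4) = 0.006851 / 2 = 0.003425 mol.
mass of H2C2O4 = 0.003425 x 90.03 = 0.3084 g.
% purity = 0.3084 / 1.2707 x 100 = 24.3%.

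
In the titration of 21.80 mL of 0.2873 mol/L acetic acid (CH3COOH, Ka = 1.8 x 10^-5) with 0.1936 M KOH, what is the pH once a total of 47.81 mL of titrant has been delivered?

n(acid) = 0.2873 x 0.02180 = 0.006263 mol; n(KOH) added = 0.1936 x 0.04781 = 0.009256 mol.
Base is in excess by 0.009256 - 0.006263 = 0.002993 mol in a total volume of 0.06961 L.
[OH^-] = 0.002993/0.06961 = 0.04299 M, so pOH = 1.37 and pH = 14.00 - 1.37 = 12.63.

12.63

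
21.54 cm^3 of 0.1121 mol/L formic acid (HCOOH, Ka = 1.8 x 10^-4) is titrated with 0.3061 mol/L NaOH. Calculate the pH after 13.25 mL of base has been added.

12.67

n(acid) = 0.1121 x 0.02154 = 0.002415 mol; n(NaOH) added = 0.3061 x 0.01325 = 0.004056 mol.
Base is in excess by 0.004056 - 0.002415 = 0.001641 mol in a total volume of 0.03479 L.
[OH^-] = 0.001641/0.03479 = 0.04717 M, so pOH = 1.33 and pH = 14.00 - 1.33 = 12.67.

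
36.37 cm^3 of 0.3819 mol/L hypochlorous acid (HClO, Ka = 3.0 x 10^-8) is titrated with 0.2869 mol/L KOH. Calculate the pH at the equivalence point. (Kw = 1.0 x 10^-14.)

n(HClO) = 0.3819 x 0.03637 = 0.01389 mol; V(KOH) at equivalence = 0.01389/0.2869 = 0.04841 L.
At equivalence all the acid is converted to ClO-; total volume = 0.03637 + 0.04841 = 0.08478 L, so [ClO-] = 0.01389/0.08478 = 0.1638 M.
Kb = Kw/Ka = 1.0e-14 / 3.0 x 10^-8 = 3.33e-7.
[OH^-] = sqrt(Kb x [ClO-]) = sqrt(3.33e-7 x 0.1638) = 0.000234 M.
pOH = 3.63, so pH = 14.00 - 3.63 = 10.37.

10.37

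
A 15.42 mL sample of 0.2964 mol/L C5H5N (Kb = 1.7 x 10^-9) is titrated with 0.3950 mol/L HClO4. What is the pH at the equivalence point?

n(C5H5N) = 0.2964 x 0.01542 = 0.004570 mol; V(HClO4) at equivalence = 0.004570/0.3950 = 0.01157 L.
At equivalence the base is fully converted to C5H5NH+; total volume = 0.02699 L, so [C5H5NH+] = 0.004570/0.02699 = 0.1693 M.
Ka(C5H5NH+) = Kw/Kb = 1.0e-14 / 1.7 x 10^-9 = 5.88e-6.
[H^+] = sqrt(Ka x [C5H5NH+]) = sqrt(5.88e-6 x 0.1693) = 0.000998 M.
pH = -log(0.000998) = 3.00.

3.00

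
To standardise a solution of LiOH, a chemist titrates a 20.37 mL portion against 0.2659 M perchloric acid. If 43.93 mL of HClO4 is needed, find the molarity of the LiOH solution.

n(HClO4) delivered = 0.2659 x 0.04393 = 0.01168 mol.
For a 1:1 reaction, n(LiOH) = 0.01168 mol.
[LiOH] = 0.01168 mol / 0.02037 L = 0.573 M.

0.573 M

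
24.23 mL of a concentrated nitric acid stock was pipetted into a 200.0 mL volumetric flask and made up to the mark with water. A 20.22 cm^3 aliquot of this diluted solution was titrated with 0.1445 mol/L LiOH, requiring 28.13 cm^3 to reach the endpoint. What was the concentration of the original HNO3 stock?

n(LiOH) = 0.1445 x 0.02813 = 0.004065 mol.
n(HNO3) in the aliquot = 0.004065 mol.
[diluted HNO3] = 0.004065 / 0.02022 = 0.2010 M.
Dilution factor = 200.0/24.23 = 8.254, so [stock] = 0.2010 x 8.254 = 1.66 M.

1.66 M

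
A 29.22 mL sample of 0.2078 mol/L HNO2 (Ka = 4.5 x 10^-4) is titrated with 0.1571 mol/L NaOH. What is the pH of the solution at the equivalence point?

n(HNO2) = 0.2078 x 0.02922 = 0.006072 mol; V(NaOH) at equivalence = 0.006072/0.1571 = 0.03865 L.
At equivalence all the acid is converted to NO2-; total volume = 0.02922 + 0.03865 = 0.06787 L, so [NO2-] = 0.006072/0.06787 = 0.08946 M.
Kb = Kw/Ka = 1.0e-14 / 4.5 x 10^-4 = 2.22e-11.
[OH^-] = sqrt(Kb x [NO2-]) = sqrt(2.22e-11 x 0.08946) = 1.41e-6 M.
pOH = 5.85, so pH = 14.00 - 5.85 = 8.15.

8.15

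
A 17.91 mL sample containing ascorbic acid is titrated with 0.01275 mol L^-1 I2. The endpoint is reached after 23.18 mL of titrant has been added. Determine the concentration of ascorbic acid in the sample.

n(I2) = 0.01275 x 0.02318 = 0.0002955 mol.
From the balanced equation, 1 mol I2 reacts with 1 mol ascorbic acid, so n(ascorbic acid) = 0.0002955 x 1/1 = 0.0002955 mol.
[ascorbic acid] = 0.0002955 / 0.01791 L = 0.0165 M.

0.0165 M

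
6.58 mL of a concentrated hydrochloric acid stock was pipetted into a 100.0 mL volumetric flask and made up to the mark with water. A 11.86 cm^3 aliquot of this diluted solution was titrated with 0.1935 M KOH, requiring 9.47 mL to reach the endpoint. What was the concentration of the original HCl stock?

2.35 M

n(KOH) = 0.1935 x 0.009470 = 0.001832 mol.
n(HCl) in the aliquot = 0.001832 mol.
[diluted HCl] = 0.001832 / 0.01186 = 0.1545 M.
Dilution factor = 100.0/6.580 = 15.20, so [stock] = 0.1545 x 15.20 = 2.35 M.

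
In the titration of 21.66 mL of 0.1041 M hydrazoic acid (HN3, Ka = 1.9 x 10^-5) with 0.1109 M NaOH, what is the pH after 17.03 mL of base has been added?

5.43

Initial n(HN3) = 0.1041 x 0.02166 = 0.002255 mol.
n(NaOH) added = 0.1109 x 0.01703 = 0.001889 mol, converting that many moles of HN3 to N3-.
Remaining n(HN3) = 0.0003662 mol; n(N3-) = 0.001889 mol.
By Henderson-Hasselbalch, pH = pKa + log([A^-]/[HA]) = 4.72 + log(0.001889/0.0003662) = 4.72 + (+0.71) = 5.43.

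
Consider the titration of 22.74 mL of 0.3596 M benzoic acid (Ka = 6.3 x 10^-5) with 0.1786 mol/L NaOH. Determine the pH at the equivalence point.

8.64

n(C6H5COOH) = 0.3596 x 0.02274 = 0.008177 mol; V(NaOH) at equivalence = 0.008177/0.1786 = 0.04579 L.
At equivalence all the acid is converted to C6H5COO-; total volume = 0.02274 + 0.04579 = 0.06853 L, so [C6H5COO-] = 0.008177/0.06853 = 0.1193 M.
Kb = Kw/Ka = 1.0e-14 / 6.3 x 10^-5 = 1.59e-10.
[OH^-] = sqrt(Kb x [C6H5COO-]) = sqrt(1.59e-10 x 0.1193) = 4.35e-6 M.
pOH = 5.36, so pH = 14.00 - 5.36 = 8.64.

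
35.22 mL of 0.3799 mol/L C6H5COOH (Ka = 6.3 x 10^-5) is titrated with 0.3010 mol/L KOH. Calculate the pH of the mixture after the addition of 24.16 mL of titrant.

4.28

Initial n(C6H5COOH) = 0.3799 x 0.03522 = 0.01338 mol.
n(KOH) added = 0.3010 x 0.02416 = 0.007272 mol, converting that many moles of C6H5COOH to C6H5COO-.
Remaining n(C6H5COOH) = 0.006108 mol; n(C6H5COO-) = 0.007272 mol.
By Henderson-Hasselbalch, pH = pKa + log([A^-]/[HA]) = 4.20 + log(0.007272/0.006108) = 4.20 + (+0.08) = 4.28.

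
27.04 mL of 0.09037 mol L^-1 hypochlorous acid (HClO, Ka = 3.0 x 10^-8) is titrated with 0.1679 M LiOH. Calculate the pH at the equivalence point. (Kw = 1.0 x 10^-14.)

n(HClO) = 0.09037 x 0.02704 = 0.002444 mol; V(LiOH) at equivalence = 0.002444/0.1679 = 0.01455 L.
At equivalence all the acid is converted to ClO-; total volume = 0.02704 + 0.01455 = 0.04159 L, so [ClO-] = 0.002444/0.04159 = 0.05875 M.
Kb = Kw/Ka = 1.0e-14 / 3.0 x 10^-8 = 3.33e-7.
[OH^-] = sqrt(Kb x [ClO-]) = sqrt(3.33e-7 x 0.05875) = 0.000140 M.
pOH = 3.85, so pH = 14.00 - 3.85 = 10.15.

10.15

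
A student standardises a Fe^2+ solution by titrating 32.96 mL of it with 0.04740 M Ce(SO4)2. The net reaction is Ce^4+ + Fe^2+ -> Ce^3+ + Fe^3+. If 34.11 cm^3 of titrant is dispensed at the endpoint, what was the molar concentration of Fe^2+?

n(Ce(SO4)2) = 0.04740 x 0.03411 = 0.001617 mol.
From the balanced equation, 1 mol Ce(SO4)2 reacts with 1 mol Fe^2+, so n(Fe^2+) = 0.001617 x 1/1 = 0.001617 mol.
[Fe^2+] = 0.001617 / 0.03296 L = 0.0491 M.

0.0491 M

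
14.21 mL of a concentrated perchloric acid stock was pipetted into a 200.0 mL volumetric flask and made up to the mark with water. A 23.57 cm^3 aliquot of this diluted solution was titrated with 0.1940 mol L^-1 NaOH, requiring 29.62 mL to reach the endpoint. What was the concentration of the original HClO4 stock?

3.43 M

n(NaOH) = 0.1940 x 0.02962 = 0.005746 mol.
n(HClO4) in the aliquot = 0.005746 mol.
[diluted HClO4] = 0.005746 / 0.02357 = 0.2438 M.
Dilution factor = 200.0/14.21 = 14.07, so [stock] = 0.2438 x 14.07 = 3.43 M.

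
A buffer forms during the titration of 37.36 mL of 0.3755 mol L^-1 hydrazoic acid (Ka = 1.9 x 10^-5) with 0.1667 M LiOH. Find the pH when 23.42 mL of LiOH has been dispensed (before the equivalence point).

Initial n(HN3) = 0.3755 x 0.03736 = 0.01403 mol.
n(LiOH) added = 0.1667 x 0.02342 = 0.003904 mol, converting that many moles of HN3 to N3-.
Remaining n(HN3) = 0.01012 mol; n(N3-) = 0.003904 mol.
By Henderson-Hasselbalch, pH = pKa + log([A^-]/[HA]) = 4.72 + log(0.003904/0.01012) = 4.72 + (-0.41) = 4.31.

4.31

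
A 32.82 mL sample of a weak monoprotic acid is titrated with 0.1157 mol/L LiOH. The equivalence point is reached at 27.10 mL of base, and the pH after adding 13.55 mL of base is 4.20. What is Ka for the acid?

6.3 x 10^-5

13.55 mL is half of the equivalence volume, so this is the half-equivalence point where [HA] = [A^-].
At half-equivalence pH = pKa, so pKa = 4.20.
Ka = 10^(-4.20) = 6.3 x 10^-5.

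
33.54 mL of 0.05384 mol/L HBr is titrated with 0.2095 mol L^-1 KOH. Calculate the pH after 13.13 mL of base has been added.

n(acid) = 0.05384 x 0.03354 = 0.001806 mol; n(KOH) added = 0.2095 x 0.01313 = 0.002751 mol.
Base is in excess by 0.002751 - 0.001806 = 0.0009449 mol in a total volume of 0.04667 L.
[OH^-] = 0.0009449/0.04667 = 0.02025 M, so pOH = 1.69 and pH = 14.00 - 1.69 = 12.31.

12.31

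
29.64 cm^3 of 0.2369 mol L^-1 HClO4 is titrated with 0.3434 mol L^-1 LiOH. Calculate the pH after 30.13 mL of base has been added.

n(acid) = 0.2369 x 0.02964 = 0.007022 mol; n(LiOH) added = 0.3434 x 0.03013 = 0.01035 mol.
Base is in excess by 0.01035 - 0.007022 = 0.003325 mol in a total volume of 0.05977 L.
[OH^-] = 0.003325/0.05977 = 0.05563 M, so pOH = 1.25 and pH = 14.00 - 1.25 = 12.75.

12.75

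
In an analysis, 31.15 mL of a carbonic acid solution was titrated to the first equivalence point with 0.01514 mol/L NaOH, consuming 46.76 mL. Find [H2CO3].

0.0227 M

n(NaOH) = 0.01514 x 0.04676 = 0.0007079 mol.
At the first equivalence point, 1 mol OH^- react per mol H2CO3, so n(H2CO3) = 0.0007079 / 1 = 0.0007079 mol.
[H2CO3] = 0.0007079 / 0.03115 L = 0.0227 M.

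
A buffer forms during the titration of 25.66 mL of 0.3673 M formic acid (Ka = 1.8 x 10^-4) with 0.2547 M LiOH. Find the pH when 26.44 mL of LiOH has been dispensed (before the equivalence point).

Initial n(HCOOH) = 0.3673 x 0.02566 = 0.009425 mol.
n(LiOH) added = 0.2547 x 0.02644 = 0.006734 mol, converting that many moles of HCOOH to HCOO-.
Remaining n(HCOOH) = 0.002691 mol; n(HCOO-) = 0.006734 mol.
By Henderson-Hasselbalch, pH = pKa + log([A^-]/[HA]) = 3.74 + log(0.006734/0.002691) = 3.74 + (+0.40) = 4.14.

4.14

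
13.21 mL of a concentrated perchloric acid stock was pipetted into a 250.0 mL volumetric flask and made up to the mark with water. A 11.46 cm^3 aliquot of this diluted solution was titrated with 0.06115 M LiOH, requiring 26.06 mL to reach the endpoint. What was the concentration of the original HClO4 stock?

n(LiOH) = 0.06115 x 0.02606 = 0.001594 mol.
n(HClO4) in the aliquot = 0.001594 mol.
[diluted HClO4] = 0.001594 / 0.01146 = 0.1391 M.
Dilution factor = 250.0/13.21 = 18.93, so [stock] = 0.1391 x 18.93 = 2.63 M.

2.63 M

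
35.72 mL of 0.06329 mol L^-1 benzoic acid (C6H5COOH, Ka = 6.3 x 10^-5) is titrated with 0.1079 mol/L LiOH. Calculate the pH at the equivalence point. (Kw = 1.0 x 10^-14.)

n(C6H5COOH) = 0.06329 x 0.03572 = 0.002261 mol; V(LiOH) at equivalence = 0.002261/0.1079 = 0.02095 L.
At equivalence all the acid is converted to C6H5COO-; total volume = 0.03572 + 0.02095 = 0.05667 L, so [C6H5COO-] = 0.002261/0.05667 = 0.03989 M.
Kb = Kw/Ka = 1.0e-14 / 6.3 x 10^-5 = 1.59e-10.
[OH^-] = sqrt(Kb x [C6H5COO-]) = sqrt(1.59e-10 x 0.03989) = 2.52e-6 M.
pOH = 5.60, so pH = 14.00 - 5.60 = 8.40.

8.40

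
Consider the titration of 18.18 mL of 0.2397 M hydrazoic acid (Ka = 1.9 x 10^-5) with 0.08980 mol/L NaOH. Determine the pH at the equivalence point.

8.77

n(HN3) = 0.2397 x 0.01818 = 0.004358 mol; V(NaOH) at equivalence = 0.004358/0.08980 = 0.04853 L.
At equivalence all the acid is converted to N3-; total volume = 0.01818 + 0.04853 = 0.06671 L, so [N3-] = 0.004358/0.06671 = 0.06533 M.
Kb = Kw/Ka = 1.0e-14 / 1.9 x 10^-5 = 5.26e-10.
[OH^-] = sqrt(Kb x [N3-]) = sqrt(5.26e-10 x 0.06533) = 5.86e-6 M.
pOH = 5.23, so pH = 14.00 - 5.23 = 8.77.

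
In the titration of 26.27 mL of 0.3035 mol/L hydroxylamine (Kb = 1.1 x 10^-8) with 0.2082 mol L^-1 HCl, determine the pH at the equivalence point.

3.47

n(NH2OH) = 0.3035 x 0.02627 = 0.007973 mol; V(HCl) at equivalence = 0.007973/0.2082 = 0.03829 L.
At equivalence the base is fully converted to NH3OH+; total volume = 0.06456 L, so [NH3OH+] = 0.007973/0.06456 = 0.1235 M.
Ka(NH3OH+) = Kw/Kb = 1.0e-14 / 1.1 x 10^-8 = 9.09e-7.
[H^+] = sqrt(Ka x [NH3OH+]) = sqrt(9.09e-7 x 0.1235) = 0.000335 M.
pH = -log(0.000335) = 3.47.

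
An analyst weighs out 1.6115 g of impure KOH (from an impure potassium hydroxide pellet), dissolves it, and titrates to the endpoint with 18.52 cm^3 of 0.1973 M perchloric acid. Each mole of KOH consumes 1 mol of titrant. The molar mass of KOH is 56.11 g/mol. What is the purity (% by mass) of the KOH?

n(HClO4) = 0.1973 x 0.01852 = 0.003654 mol.
n(KOH) = 0.003654 / 1 = 0.003654 mol.
mass of KOH = 0.003654 x 56.11 = 0.2050 g.
% purity = 0.2050 / 1.6115 x 100 = 12.7%.

12.7%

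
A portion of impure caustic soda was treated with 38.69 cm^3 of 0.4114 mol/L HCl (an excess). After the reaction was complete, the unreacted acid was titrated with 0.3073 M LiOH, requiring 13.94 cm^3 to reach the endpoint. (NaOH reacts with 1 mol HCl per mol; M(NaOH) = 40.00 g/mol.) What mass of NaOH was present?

Total n(HCl) added = 0.4114 x 0.03869 = 0.01592 mol.
n(LiOH) used = 0.3073 x 0.01394 = 0.004284 mol, which equals the excess n(HCl).
So n(HCl) consumed by the sample = 0.01592 - 0.004284 = 0.01163 mol.
n(NaOH) = 0.01163 / 1 = 0.01163 mol.
mass = 0.01163 mol x 40.00 g/mol = 0.465 g.

0.465 g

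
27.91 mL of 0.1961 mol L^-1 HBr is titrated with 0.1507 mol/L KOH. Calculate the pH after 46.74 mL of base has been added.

n(acid) = 0.1961 x 0.02791 = 0.005473 mol; n(KOH) added = 0.1507 x 0.04674 = 0.007044 mol.
Base is in excess by 0.007044 - 0.005473 = 0.001571 mol in a total volume of 0.07465 L.
[OH^-] = 0.001571/0.07465 = 0.02104 M, so pOH = 1.68 and pH = 14.00 - 1.68 = 12.32.

12.32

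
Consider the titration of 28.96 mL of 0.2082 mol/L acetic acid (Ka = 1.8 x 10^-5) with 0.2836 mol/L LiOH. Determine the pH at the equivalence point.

8.91

n(CH3COOH) = 0.2082 x 0.02896 = 0.006029 mol; V(LiOH) at equivalence = 0.006029/0.2836 = 0.02126 L.
At equivalence all the acid is converted to CH3COO-; total volume = 0.02896 + 0.02126 = 0.05022 L, so [CH3COO-] = 0.006029/0.05022 = 0.1201 M.
Kb = Kw/Ka = 1.0e-14 / 1.8 x 10^-5 = 5.56e-10.
[OH^-] = sqrt(Kb x [CH3COO-]) = sqrt(5.56e-10 x 0.1201) = 8.17e-6 M.
pOH = 5.09, so pH = 14.00 - 5.09 = 8.91.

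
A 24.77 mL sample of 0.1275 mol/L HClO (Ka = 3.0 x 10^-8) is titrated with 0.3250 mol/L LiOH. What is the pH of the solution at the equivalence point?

10.24

n(HClO) = 0.1275 x 0.02477 = 0.003158 mol; V(LiOH) at equivalence = 0.003158/0.3250 = 0.009717 L.
At equivalence all the acid is converted to ClO-; total volume = 0.02477 + 0.009717 = 0.03449 L, so [ClO-] = 0.003158/0.03449 = 0.09157 M.
Kb = Kw/Ka = 1.0e-14 / 3.0 x 10^-8 = 3.33e-7.
[OH^-] = sqrt(Kb x [ClO-]) = sqrt(3.33e-7 x 0.09157) = 0.000175 M.
pOH = 3.76, so pH = 14.00 - 3.76 = 10.24.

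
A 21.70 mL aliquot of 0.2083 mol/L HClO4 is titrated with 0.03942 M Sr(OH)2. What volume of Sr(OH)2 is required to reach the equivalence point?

57.3 mL

n(HClO4) = 0.2083 mol/L x 0.02170 L = 0.004520 mol.
The neutralisation is 2 HClO4 : 1 Sr(OH)2, so n(Sr(OH)2) = 0.004520 x 1/2 = 0.002260 mol.
V(Sr(OH)2) = 0.002260 / 0.03942 = 0.05733 L = 57.3 mL.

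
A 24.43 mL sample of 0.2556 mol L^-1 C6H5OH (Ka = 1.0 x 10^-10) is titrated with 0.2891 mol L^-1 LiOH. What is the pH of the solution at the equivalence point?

11.57

n(C6H5OH) = 0.2556 x 0.02443 = 0.006244 mol; V(LiOH) at equivalence = 0.006244/0.2891 = 0.02160 L.
At equivalence all the acid is converted to C6H5O-; total volume = 0.02443 + 0.02160 = 0.04603 L, so [C6H5O-] = 0.006244/0.04603 = 0.1357 M.
Kb = Kw/Ka = 1.0e-14 / 1.0 x 10^-10 = 0.000100.
[OH^-] = sqrt(Kb x [C6H5O-]) = sqrt(0.000100 x 0.1357) = 0.00368 M.
pOH = 2.43, so pH = 14.00 - 2.43 = 11.57.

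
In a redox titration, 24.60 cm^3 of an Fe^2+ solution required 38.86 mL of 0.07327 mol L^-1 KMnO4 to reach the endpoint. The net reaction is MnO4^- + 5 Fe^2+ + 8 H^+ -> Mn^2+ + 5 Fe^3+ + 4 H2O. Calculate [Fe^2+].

n(KMnO4) = 0.07327 x 0.03886 = 0.002847 mol.
From the balanced equation, 1 mol KMnO4 reacts with 5 mol Fe^2+, so n(Fe^2+) = 0.002847 x 5/1 = 0.01424 mol.
[Fe^2+] = 0.01424 / 0.02460 L = 0.579 M.

0.579 M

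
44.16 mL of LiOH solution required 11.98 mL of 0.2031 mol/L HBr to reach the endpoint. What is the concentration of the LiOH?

0.0551 M

n(HBr) delivered = 0.2031 x 0.01198 = 0.002433 mol.
For a 1:1 reaction, n(LiOH) = 0.002433 mol.
[LiOH] = 0.002433 mol / 0.04416 L = 0.0551 M.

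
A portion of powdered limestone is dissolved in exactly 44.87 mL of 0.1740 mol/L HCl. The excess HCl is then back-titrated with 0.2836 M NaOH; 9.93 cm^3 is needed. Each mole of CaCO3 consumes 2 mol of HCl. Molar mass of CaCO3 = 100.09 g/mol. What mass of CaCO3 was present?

Total n(HCl) added = 0.1740 x 0.04487 = 0.007807 mol.
n(NaOH) used = 0.2836 x 0.009930 = 0.002816 mol, which equals the excess n(HCl).
So n(HCl) consumed by the sample = 0.007807 - 0.002816 = 0.004991 mol.
n(CaCO3) = 0.004991 / 2 = 0.002496 mol.
mass = 0.002496 mol x 100.09 g/mol = 0.250 g.

0.250 g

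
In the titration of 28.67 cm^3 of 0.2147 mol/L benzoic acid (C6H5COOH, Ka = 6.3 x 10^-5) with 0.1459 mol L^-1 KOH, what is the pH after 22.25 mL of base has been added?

Initial n(C6H5COOH) = 0.2147 x 0.02867 = 0.006155 mol.
n(KOH) added = 0.1459 x 0.02225 = 0.003246 mol, converting that many moles of C6H5COOH to C6H5COO-.
Remaining n(C6H5COOH) = 0.002909 mol; n(C6H5COO-) = 0.003246 mol.
By Henderson-Hasselbalch, pH = pKa + log([A^-]/[HA]) = 4.20 + log(0.003246/0.002909) = 4.20 + (+0.05) = 4.25.

4.25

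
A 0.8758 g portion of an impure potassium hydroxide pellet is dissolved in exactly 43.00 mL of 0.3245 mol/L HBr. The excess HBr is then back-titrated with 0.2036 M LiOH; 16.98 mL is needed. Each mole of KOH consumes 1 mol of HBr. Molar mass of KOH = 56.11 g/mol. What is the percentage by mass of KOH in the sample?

67.2%

Total n(HBr) added = 0.3245 x 0.04300 = 0.01395 mol.
n(LiOH) used = 0.2036 x 0.01698 = 0.003457 mol, which equals the excess n(HBr).
So n(HBr) consumed by the sample = 0.01395 - 0.003457 = 0.01050 mol.
n(KOH) = 0.01050 / 1 = 0.01050 mol.
mass KOH = 0.01050 x 56.11 = 0.5890 g, so %KOH = 0.5890/0.8758 x 100 = 67.2%.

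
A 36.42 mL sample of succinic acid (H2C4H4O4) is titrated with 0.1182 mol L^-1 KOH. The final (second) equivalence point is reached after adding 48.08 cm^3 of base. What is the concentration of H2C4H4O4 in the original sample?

0.0780 M

n(KOH) = 0.1182 x 0.04808 = 0.005683 mol.
At the final (second) equivalence point, 2 mol OH^- react per mol H2C4H4O4, so n(H2C4H4O4) = 0.005683 / 2 = 0.002842 mol.
[H2C4H4O4] = 0.002842 / 0.03642 L = 0.0780 M.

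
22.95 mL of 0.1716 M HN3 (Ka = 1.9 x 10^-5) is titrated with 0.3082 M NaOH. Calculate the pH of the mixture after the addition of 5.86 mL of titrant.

Initial n(HN3) = 0.1716 x 0.02295 = 0.003938 mol.
n(NaOH) added = 0.3082 x 0.005860 = 0.001806 mol, converting that many moles of HN3 to N3-.
Remaining n(HN3) = 0.002132 mol; n(N3-) = 0.001806 mol.
By Henderson-Hasselbalch, pH = pKa + log([A^-]/[HA]) = 4.72 + log(0.001806/0.002132) = 4.72 + (-0.07) = 4.65.

4.65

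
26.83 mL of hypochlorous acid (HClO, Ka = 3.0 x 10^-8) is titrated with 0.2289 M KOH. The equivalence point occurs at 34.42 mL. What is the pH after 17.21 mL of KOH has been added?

7.52

17.21 mL is exactly half the equivalence volume (34.42/2), i.e. the half-equivalence point.
There, n(HA) = n(A^-), so pH = pKa = -log(3.0 x 10^-8) = 7.52.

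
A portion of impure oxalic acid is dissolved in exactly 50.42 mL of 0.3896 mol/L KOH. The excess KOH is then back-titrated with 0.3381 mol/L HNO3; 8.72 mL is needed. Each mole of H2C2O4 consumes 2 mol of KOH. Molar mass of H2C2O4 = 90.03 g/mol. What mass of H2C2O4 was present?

0.752 g

Total n(KOH) added = 0.3896 x 0.05042 = 0.01964 mol.
n(HNO3) used = 0.3381 x 0.008720 = 0.002948 mol, which equals the excess n(KOH).
So n(KOH) consumed by the sample = 0.01964 - 0.002948 = 0.01670 mol.
n(H2C2O4) = 0.01670 / 2 = 0.008348 mol.
mass = 0.008348 mol x 90.03 g/mol = 0.752 g.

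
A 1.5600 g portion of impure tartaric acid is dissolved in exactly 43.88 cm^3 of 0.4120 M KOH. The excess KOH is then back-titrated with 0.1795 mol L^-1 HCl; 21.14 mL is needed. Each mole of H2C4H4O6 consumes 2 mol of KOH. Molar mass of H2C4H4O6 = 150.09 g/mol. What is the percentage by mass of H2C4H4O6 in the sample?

68.7%

Total n(KOH) added = 0.4120 x 0.04388 = 0.01808 mol.
n(HCl) used = 0.1795 x 0.02114 = 0.003795 mol, which equals the excess n(KOH).
So n(KOH) consumed by the sample = 0.01808 - 0.003795 = 0.01428 mol.
n(H2C4H4O6) = 0.01428 / 2 = 0.007142 mol.
mass H2C4H4O6 = 0.007142 x 150.09 = 1.072 g, so %H2C4H4O6 = 1.072/1.5600 x 100 = 68.7%.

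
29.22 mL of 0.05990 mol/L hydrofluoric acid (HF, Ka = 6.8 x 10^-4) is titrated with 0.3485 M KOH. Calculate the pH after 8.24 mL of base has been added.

n(acid) = 0.05990 x 0.02922 = 0.001750 mol; n(KOH) added = 0.3485 x 0.008240 = 0.002872 mol.
Base is in excess by 0.002872 - 0.001750 = 0.001121 mol in a total volume of 0.03746 L.
[OH^-] = 0.001121/0.03746 = 0.02993 M, so pOH = 1.52 and pH = 14.00 - 1.52 = 12.48.

12.48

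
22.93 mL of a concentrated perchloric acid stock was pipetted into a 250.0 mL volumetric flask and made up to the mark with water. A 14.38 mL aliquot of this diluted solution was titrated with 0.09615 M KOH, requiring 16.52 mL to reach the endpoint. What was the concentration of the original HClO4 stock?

1.20 M

n(KOH) = 0.09615 x 0.01652 = 0.001588 mol.
n(HClO4) in the aliquot = 0.001588 mol.
[diluted HClO4] = 0.001588 / 0.01438 = 0.1105 M.
Dilution factor = 250.0/22.93 = 10.90, so [stock] = 0.1105 x 10.90 = 1.20 M.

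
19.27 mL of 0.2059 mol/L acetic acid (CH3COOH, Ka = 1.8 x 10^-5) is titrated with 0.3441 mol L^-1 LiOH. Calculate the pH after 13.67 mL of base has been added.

n(acid) = 0.2059 x 0.01927 = 0.003968 mol; n(LiOH) added = 0.3441 x 0.01367 = 0.004704 mol.
Base is in excess by 0.004704 - 0.003968 = 0.0007362 mol in a total volume of 0.03294 L.
[OH^-] = 0.0007362/0.03294 = 0.02235 M, so pOH = 1.65 and pH = 14.00 - 1.65 = 12.35.

12.35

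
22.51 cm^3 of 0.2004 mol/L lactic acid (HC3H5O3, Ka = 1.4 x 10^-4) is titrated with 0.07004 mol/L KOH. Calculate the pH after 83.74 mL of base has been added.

n(acid) = 0.2004 x 0.02251 = 0.004511 mol; n(KOH) added = 0.07004 x 0.08374 = 0.005865 mol.
Base is in excess by 0.005865 - 0.004511 = 0.001354 mol in a total volume of 0.1062 L.
[OH^-] = 0.001354/0.1062 = 0.01274 M, so pOH = 1.89 and pH = 14.00 - 1.89 = 12.11.

12.11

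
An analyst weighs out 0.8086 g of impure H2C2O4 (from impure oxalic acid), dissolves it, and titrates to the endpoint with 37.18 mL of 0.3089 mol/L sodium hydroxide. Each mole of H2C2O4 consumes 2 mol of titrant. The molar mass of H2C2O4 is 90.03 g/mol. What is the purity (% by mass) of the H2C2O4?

63.9%

n(NaOH) = 0.3089 x 0.03718 = 0.01148 mol.
n(H2C2O4) = 0.01148 / 2 = 0.005742 mol.
mass of H2C2O4 = 0.005742 x 90.03 = 0.5170 g.
% purity = 0.5170 / 0.8086 x 100 = 63.9%.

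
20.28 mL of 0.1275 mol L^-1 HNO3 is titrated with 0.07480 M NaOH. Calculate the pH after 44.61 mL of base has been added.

n(acid) = 0.1275 x 0.02028 = 0.002586 mol; n(NaOH) added = 0.07480 x 0.04461 = 0.003337 mol.
Base is in excess by 0.003337 - 0.002586 = 0.0007511 mol in a total volume of 0.06489 L.
[OH^-] = 0.0007511/0.06489 = 0.01158 M, so pOH = 1.94 and pH = 14.00 - 1.94 = 12.06.

12.06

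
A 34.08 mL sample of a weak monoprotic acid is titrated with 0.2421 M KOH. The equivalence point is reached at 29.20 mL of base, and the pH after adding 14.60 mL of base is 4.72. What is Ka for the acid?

1.9 x 10^-5

14.60 mL is half of the equivalence volume, so this is the half-equivalence point where [HA] = [A^-].
At half-equivalence pH = pKa, so pKa = 4.72.
Ka = 10^(-4.72) = 1.9 x 10^-5.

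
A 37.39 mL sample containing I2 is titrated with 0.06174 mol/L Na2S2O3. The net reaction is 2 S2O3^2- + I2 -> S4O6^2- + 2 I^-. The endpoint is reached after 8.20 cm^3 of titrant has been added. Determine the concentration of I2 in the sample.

0.00677 M

n(Na2S2O3) = 0.06174 x 0.008200 = 0.0005063 mol.
From the balanced equation, 2 mol Na2S2O3 reacts with 1 mol I2, so n(I2) = 0.0005063 x 1/2 = 0.0002531 mol.
[I2] = 0.0002531 / 0.03739 L = 0.00677 M.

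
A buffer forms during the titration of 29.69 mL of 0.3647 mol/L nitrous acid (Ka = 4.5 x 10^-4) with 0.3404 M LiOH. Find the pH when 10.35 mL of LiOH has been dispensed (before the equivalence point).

3.03

Initial n(HNO2) = 0.3647 x 0.02969 = 0.01083 mol.
n(LiOH) added = 0.3404 x 0.01035 = 0.003523 mol, converting that many moles of HNO2 to NO2-.
Remaining n(HNO2) = 0.007305 mol; n(NO2-) = 0.003523 mol.
By Henderson-Hasselbalch, pH = pKa + log([A^-]/[HA]) = 3.35 + log(0.003523/0.007305) = 3.35 + (-0.32) = 3.03.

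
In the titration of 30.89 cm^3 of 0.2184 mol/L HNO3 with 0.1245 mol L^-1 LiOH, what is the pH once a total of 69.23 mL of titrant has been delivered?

n(acid) = 0.2184 x 0.03089 = 0.006746 mol; n(LiOH) added = 0.1245 x 0.06923 = 0.008619 mol.
Base is in excess by 0.008619 - 0.006746 = 0.001873 mol in a total volume of 0.1001 L.
[OH^-] = 0.001873/0.1001 = 0.01871 M, so pOH = 1.73 and pH = 14.00 - 1.73 = 12.27.

12.27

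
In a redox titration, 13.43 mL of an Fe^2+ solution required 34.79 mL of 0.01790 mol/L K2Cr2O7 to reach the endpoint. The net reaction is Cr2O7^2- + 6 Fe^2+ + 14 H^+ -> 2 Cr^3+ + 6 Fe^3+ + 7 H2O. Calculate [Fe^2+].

0.278 M

n(K2Cr2O7) = 0.01790 x 0.03479 = 0.0006227 mol.
From the balanced equation, 1 mol K2Cr2O7 reacts with 6 mol Fe^2+, so n(Fe^2+) = 0.0006227 x 6/1 = 0.003736 mol.
[Fe^2+] = 0.003736 / 0.01343 L = 0.278 M.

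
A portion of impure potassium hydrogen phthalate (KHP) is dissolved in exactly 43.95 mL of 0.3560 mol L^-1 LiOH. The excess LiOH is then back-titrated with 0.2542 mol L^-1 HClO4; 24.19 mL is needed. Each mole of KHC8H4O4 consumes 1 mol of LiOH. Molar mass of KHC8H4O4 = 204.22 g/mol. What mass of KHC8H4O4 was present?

1.94 g

Total n(LiOH) added = 0.3560 x 0.04395 = 0.01565 mol.
n(HClO4) used = 0.2542 x 0.02419 = 0.006149 mol, which equals the excess n(LiOH).
So n(LiOH) consumed by the sample = 0.01565 - 0.006149 = 0.009497 mol.
n(KHC8H4O4) = 0.009497 / 1 = 0.009497 mol.
mass = 0.009497 mol x 204.22 g/mol = 1.94 g.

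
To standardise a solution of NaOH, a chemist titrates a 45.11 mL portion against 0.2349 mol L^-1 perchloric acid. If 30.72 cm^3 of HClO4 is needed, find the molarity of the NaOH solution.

n(HClO4) delivered = 0.2349 x 0.03072 = 0.007216 mol.
For a 1:1 reaction, n(NaOH) = 0.007216 mol.
[NaOH] = 0.007216 mol / 0.04511 L = 0.160 M.

0.160 M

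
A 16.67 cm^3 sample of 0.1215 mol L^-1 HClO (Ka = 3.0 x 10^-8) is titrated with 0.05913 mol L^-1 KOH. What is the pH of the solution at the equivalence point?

n(HClO) = 0.1215 x 0.01667 = 0.002025 mol; V(KOH) at equivalence = 0.002025/0.05913 = 0.03425 L.
At equivalence all the acid is converted to ClO-; total volume = 0.01667 + 0.03425 = 0.05092 L, so [ClO-] = 0.002025/0.05092 = 0.03977 M.
Kb = Kw/Ka = 1.0e-14 / 3.0 x 10^-8 = 3.33e-7.
[OH^-] = sqrt(Kb x [ClO-]) = sqrt(3.33e-7 x 0.03977) = 0.000115 M.
pOH = 3.94, so pH = 14.00 - 3.94 = 10.06.

10.06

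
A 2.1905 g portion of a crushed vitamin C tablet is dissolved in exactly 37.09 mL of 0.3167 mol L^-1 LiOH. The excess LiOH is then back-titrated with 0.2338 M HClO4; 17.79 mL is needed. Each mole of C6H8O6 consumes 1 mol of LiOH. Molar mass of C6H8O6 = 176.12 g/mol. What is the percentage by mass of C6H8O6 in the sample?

Total n(LiOH) added = 0.3167 x 0.03709 = 0.01175 mol.
n(HClO4) used = 0.2338 x 0.01779 = 0.004159 mol, which equals the excess n(LiOH).
So n(LiOH) consumed by the sample = 0.01175 - 0.004159 = 0.007587 mol.
n(C6H8O6) = 0.007587 / 1 = 0.007587 mol.
mass C6H8O6 = 0.007587 x 176.12 = 1.336 g, so %C6H8O6 = 1.336/2.1905 x 100 = 61.0%.

61.0%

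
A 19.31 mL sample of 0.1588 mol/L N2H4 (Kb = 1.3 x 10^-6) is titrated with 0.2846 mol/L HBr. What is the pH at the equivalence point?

n(N2H4) = 0.1588 x 0.01931 = 0.003066 mol; V(HBr) at equivalence = 0.003066/0.2846 = 0.01077 L.
At equivalence the base is fully converted to N2H5+; total volume = 0.03008 L, so [N2H5+] = 0.003066/0.03008 = 0.1019 M.
Ka(N2H5+) = Kw/Kb = 1.0e-14 / 1.3 x 10^-6 = 7.69e-9.
[H^+] = sqrt(Ka x [N2H5+]) = sqrt(7.69e-9 x 0.1019) = 2.80e-5 M.
pH = -log(2.80e-5) = 4.55.

4.55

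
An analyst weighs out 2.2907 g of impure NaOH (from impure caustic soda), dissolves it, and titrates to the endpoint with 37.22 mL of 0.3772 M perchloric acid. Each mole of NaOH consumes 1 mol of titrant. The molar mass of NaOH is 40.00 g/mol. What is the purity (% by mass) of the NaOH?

24.5%

n(HClO4) = 0.3772 x 0.03722 = 0.01404 mol.
n(NaOH) = 0.01404 / 1 = 0.01404 mol.
mass of NaOH = 0.01404 x 40.00 = 0.5616 g.
% purity = 0.5616 / 2.2907 x 100 = 24.5%.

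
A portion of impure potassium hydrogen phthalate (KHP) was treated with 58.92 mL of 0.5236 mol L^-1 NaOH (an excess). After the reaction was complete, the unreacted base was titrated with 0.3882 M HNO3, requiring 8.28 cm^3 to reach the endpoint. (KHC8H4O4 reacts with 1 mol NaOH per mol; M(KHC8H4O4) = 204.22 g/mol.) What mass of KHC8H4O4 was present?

5.64 g

Total n(NaOH) added = 0.5236 x 0.05892 = 0.03085 mol.
n(HNO3) used = 0.3882 x 0.008280 = 0.003214 mol, which equals the excess n(NaOH).
So n(NaOH) consumed by the sample = 0.03085 - 0.003214 = 0.02764 mol.
n(KHC8H4O4) = 0.02764 / 1 = 0.02764 mol.
mass = 0.02764 mol x 204.22 g/mol = 5.64 g.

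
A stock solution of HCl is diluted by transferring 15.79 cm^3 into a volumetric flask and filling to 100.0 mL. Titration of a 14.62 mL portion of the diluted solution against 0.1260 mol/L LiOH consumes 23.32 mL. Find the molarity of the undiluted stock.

1.27 M

n(LiOH) = 0.1260 x 0.02332 = 0.002938 mol.
n(HCl) in the aliquot = 0.002938 mol.
[diluted HCl] = 0.002938 / 0.01462 = 0.2010 M.
Dilution factor = 100.0/15.79 = 6.333, so [stock] = 0.2010 x 6.333 = 1.27 M.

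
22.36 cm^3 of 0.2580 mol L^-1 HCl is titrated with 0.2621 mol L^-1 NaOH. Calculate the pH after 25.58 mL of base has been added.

n(acid) = 0.2580 x 0.02236 = 0.005769 mol; n(NaOH) added = 0.2621 x 0.02558 = 0.006705 mol.
Base is in excess by 0.006705 - 0.005769 = 0.0009356 mol in a total volume of 0.04794 L.
[OH^-] = 0.0009356/0.04794 = 0.01952 M, so pOH = 1.71 and pH = 14.00 - 1.71 = 12.29.

12.29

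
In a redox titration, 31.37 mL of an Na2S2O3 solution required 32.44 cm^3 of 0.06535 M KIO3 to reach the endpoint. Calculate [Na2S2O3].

0.405 M

n(KIO3) = 0.06535 x 0.03244 = 0.002120 mol.
From the balanced equation, 1 mol KIO3 reacts with 6 mol Na2S2O3, so n(Na2S2O3) = 0.002120 x 6/1 = 0.01272 mol.
[Na2S2O3] = 0.01272 / 0.03137 L = 0.405 M.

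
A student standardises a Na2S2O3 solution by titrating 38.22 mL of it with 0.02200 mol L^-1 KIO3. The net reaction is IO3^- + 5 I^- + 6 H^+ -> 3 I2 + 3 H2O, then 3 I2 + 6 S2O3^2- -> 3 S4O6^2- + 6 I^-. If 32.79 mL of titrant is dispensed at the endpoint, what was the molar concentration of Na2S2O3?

n(KIO3) = 0.02200 x 0.03279 = 0.0007214 mol.
From the balanced equation, 1 mol KIO3 reacts with 6 mol Na2S2O3, so n(Na2S2O3) = 0.0007214 x 6/1 = 0.004328 mol.
[Na2S2O3] = 0.004328 / 0.03822 L = 0.113 M.

0.113 M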